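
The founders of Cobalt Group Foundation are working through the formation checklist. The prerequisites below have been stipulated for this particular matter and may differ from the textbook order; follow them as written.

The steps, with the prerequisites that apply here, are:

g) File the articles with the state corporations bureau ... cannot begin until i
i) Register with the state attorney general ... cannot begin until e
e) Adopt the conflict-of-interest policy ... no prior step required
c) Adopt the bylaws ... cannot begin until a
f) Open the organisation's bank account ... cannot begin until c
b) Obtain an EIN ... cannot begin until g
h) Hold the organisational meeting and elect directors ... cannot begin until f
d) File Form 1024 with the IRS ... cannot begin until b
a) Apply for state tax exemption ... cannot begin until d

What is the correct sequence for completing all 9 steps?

e is the only step with nothing outstanding, so it goes first.
Next only i has its prerequisites met → i.
g needed i, now all done → g.
That leaves b as the only ready step → b.
Next only d has its prerequisites met → d.
a needed d, now all done → a.
Next only c has its prerequisites met → c.
That leaves f as the only ready step → f.
That leaves h as the only ready step → h.

e, i, g, b, d, a, c, f, h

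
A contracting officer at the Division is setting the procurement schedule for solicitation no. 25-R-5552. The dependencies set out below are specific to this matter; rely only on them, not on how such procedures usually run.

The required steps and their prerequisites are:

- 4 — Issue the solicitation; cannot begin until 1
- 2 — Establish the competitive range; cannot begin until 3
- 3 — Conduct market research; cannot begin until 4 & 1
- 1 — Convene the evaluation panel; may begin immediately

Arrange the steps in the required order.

1 4 3 2

1 is the only step with nothing outstanding, so it goes first.
4 needed 1, now all done → 4.
3 needed 4 and 1, now all done → 3.
Next only 2 has its prerequisites met → 2.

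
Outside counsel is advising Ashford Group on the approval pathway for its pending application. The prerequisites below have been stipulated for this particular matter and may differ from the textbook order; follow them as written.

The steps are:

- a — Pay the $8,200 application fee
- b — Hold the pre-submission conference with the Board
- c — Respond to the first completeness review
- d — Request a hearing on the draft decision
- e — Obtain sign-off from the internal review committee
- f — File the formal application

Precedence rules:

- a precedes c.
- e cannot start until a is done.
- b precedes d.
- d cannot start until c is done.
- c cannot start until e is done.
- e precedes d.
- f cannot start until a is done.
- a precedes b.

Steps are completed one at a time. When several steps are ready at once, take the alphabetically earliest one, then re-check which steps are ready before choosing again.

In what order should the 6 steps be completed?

a b e c d f

Only a has no prerequisites, so it is first.
Now b, e and f have their prerequisites met. b has the earlier label, so b next.
Now e and f have their prerequisites met. e has the earlier label, so e next.
c now also ready, so the ready set is {c, f}; c has the earlier label → c.
d now also ready, so the ready set is {d, f}; d has the earlier label → d.
That leaves f as the only ready step → f.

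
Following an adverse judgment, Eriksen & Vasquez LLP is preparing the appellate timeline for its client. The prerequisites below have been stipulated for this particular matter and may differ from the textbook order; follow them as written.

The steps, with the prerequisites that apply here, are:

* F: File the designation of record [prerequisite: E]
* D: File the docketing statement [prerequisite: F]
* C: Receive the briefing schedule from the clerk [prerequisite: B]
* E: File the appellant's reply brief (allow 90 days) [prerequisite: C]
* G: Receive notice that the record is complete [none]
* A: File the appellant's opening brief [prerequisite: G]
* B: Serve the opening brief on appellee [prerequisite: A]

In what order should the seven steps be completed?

G has no prerequisites → G first.
A needed G, now all done → A.
B needed A, now all done → B.
Next only C has its prerequisites met → C.
E needed C, now all done → E.
F needed E, now all done → F.
That leaves D as the only ready step → D.

G → A → B → C → E → F → D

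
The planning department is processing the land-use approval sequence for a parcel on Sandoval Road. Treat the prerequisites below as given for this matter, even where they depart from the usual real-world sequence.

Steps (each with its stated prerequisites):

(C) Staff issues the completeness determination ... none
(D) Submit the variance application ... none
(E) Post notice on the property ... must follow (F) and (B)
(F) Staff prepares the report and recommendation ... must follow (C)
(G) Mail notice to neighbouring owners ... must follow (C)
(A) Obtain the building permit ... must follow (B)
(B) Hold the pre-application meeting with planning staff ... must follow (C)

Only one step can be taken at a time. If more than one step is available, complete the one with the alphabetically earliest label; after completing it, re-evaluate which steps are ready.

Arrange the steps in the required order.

(C) (B) (A) (D) (F) (E) (G)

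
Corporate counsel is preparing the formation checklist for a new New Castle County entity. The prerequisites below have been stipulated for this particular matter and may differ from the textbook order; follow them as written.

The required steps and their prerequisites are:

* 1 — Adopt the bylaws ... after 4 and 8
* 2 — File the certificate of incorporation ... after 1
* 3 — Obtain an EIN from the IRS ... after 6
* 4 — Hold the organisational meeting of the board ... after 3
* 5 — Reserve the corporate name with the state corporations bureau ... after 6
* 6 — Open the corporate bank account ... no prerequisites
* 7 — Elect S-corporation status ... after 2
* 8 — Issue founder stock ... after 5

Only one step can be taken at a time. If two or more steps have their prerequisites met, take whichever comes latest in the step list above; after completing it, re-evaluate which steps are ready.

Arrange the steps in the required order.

Only 6 has no prerequisites, so it is first.
Ready: 5 and 3. 5 is listed later → 5.
8 now also ready, so the ready set is {8, 3}; 8 is listed later → 8.
That leaves 3 as the only ready step → 3.
That leaves 4 as the only ready step → 4.
Next only 1 has its prerequisites met → 1.
2 needed 1, now all done → 2.
7 needed 2, now all done → 7.

6 5 8 3 4 1 2 7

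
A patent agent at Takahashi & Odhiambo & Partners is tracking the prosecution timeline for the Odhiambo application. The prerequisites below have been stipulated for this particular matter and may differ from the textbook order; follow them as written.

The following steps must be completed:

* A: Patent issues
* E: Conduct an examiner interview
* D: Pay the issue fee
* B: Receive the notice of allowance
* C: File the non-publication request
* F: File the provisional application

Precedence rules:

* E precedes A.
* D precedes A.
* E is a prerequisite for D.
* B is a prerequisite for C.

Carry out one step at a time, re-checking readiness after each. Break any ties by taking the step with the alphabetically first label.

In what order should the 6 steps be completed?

B → C → E → D → A → F

Nothing is required for B, E and F. B has the earlier label → B first.
Now C, E and F have their prerequisites met. C has the earlier label, so C next.
Now E and F have their prerequisites met. E has the earlier label, so E next.
D and F are both available; D has the earlier label → D.
A now also ready, so the ready set is {A, F}; A has the earlier label → A.
That leaves F as the only ready step → F.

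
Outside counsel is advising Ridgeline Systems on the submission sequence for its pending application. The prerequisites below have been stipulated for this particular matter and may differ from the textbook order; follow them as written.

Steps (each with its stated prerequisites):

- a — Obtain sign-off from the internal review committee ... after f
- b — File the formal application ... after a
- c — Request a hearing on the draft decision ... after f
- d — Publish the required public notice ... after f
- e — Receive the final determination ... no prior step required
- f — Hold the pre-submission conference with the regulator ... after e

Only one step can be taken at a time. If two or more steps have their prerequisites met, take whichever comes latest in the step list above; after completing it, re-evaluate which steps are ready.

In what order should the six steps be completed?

e, f, d, c, a, b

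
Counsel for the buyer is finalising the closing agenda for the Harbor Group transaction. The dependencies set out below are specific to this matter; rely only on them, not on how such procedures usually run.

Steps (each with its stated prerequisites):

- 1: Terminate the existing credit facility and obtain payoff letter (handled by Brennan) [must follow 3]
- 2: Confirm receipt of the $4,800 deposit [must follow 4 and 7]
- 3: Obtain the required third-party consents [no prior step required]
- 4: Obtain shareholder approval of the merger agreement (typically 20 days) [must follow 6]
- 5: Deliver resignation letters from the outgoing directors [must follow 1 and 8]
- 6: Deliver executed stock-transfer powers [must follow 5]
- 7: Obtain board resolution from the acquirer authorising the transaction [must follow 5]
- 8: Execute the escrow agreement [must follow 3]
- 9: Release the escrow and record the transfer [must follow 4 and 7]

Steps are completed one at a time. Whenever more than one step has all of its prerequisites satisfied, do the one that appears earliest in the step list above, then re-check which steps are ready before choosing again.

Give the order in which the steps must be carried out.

3 has no prerequisites → 3 first.
Ready: 1 and 8. 1 is listed earlier → 1.
That leaves 8 as the only ready step → 8.
5 needed 1 and 8, now all done → 5.
Ready: 6 and 7. 6 is listed earlier → 6.
4 now also ready, so the ready set is {4, 7}; 4 is listed earlier → 4.
Next only 7 has its prerequisites met → 7.
Ready: 2 and 9. 2 is listed earlier → 2.
9 needed 4 and 7, now all done → 9.

3 → 1 → 8 → 5 → 6 → 4 → 7 → 2 → 9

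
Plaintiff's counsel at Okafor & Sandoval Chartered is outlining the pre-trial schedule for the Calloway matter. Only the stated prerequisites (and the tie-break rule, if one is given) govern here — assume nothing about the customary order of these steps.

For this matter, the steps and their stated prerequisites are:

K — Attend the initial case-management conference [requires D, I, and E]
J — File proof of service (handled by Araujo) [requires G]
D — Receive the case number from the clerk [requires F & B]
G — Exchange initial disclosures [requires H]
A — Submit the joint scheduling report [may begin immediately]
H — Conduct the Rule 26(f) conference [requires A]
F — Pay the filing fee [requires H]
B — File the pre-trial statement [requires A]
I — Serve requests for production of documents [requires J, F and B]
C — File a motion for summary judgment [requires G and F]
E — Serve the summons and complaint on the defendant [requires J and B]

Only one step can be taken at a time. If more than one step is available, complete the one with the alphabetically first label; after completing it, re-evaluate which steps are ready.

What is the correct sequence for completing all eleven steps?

Only A has no prerequisites, so it is first.
Ready: B and H. B has the earlier label → B.
Next only H has its prerequisites met → H.
Now F and G have their prerequisites met. F has the earlier label, so F next.
Ready: D and G. D has the earlier label → D.
G needed H, now all done → G.
Ready: C and J. C has the earlier label → C.
J needed G, now all done → J.
E and I are both available; E has the earlier label → E.
I needed B, F and J, now all done → I.
Next only K has its prerequisites met → K.

A B H F D G C J E I K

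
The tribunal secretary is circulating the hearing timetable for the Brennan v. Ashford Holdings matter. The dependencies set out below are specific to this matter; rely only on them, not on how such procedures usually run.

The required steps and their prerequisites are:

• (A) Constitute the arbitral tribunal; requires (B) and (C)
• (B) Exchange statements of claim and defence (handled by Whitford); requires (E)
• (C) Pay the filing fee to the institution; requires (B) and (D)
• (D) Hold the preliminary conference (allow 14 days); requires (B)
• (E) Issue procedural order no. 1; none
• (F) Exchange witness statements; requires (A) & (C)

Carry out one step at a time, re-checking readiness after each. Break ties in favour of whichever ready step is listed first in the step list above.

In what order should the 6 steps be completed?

(E), (B), (D), (C), (A), (F)

(E) is the only step with nothing outstanding, so it goes first.
Next only (B) has its prerequisites met → (B).
Next only (D) has its prerequisites met → (D).
(C) is the only step now ready → (C).
(A) is the only step now ready → (A).
(F) needed (A) and (C), now all done → (F).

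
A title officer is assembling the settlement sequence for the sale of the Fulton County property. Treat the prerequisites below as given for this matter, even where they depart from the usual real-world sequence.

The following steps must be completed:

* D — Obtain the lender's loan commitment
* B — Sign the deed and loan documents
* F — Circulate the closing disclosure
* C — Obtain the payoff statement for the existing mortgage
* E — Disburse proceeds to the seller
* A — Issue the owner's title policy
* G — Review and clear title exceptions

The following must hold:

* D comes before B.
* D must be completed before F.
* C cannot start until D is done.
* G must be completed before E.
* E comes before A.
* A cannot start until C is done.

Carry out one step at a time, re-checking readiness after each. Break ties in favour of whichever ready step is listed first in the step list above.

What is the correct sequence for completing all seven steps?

D B F C G E A

D and G have no prerequisites; D is listed earlier, so D is first.
B, F, C and G are all available; B is listed earlier → B.
Ready: F, C and G. F is listed earlier → F.
Now C and G have their prerequisites met. C is listed earlier, so C next.
That leaves G as the only ready step → G.
E needed G, now all done → E.
Next only A has its prerequisites met → A.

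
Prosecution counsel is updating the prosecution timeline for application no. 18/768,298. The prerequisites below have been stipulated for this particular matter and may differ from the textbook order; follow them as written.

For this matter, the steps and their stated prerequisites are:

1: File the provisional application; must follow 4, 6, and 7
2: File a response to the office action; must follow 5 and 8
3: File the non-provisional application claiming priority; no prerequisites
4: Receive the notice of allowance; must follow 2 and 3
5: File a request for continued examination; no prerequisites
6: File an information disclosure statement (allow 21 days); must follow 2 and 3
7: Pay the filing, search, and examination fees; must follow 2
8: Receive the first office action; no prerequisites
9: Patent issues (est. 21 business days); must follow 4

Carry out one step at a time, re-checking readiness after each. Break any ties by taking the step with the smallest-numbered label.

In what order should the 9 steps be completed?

3, 5 and 8 have no prerequisites; 3 has the earlier label, so 3 is first.
5 and 8 are both available; 5 has the earlier label → 5.
8 is the only step now ready → 8.
Next only 2 has its prerequisites met → 2.
Ready: 4, 6 and 7. 4 has the earlier label → 4.
Now 6, 7 and 9 have their prerequisites met. 6 has the earlier label, so 6 next.
Now 7 and 9 have their prerequisites met. 7 has the earlier label, so 7 next.
1 now also ready, so the ready set is {1, 9}; 1 has the earlier label → 1.
That leaves 9 as the only ready step → 9.

3, 5, 8, 2, 4, 6, 7, 1, 9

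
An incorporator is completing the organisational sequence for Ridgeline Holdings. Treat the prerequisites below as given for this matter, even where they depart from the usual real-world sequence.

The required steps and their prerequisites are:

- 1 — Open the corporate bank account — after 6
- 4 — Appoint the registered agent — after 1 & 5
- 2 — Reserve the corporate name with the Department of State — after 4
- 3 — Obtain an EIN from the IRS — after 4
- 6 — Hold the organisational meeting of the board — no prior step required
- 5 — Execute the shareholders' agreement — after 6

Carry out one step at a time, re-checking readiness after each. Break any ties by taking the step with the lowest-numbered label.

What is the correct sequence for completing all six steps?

6 → 1 → 5 → 4 → 2 → 3

6 is the only step with nothing outstanding, so it goes first.
Now 1 and 5 have their prerequisites met. 1 has the earlier label, so 1 next.
That leaves 5 as the only ready step → 5.
That leaves 4 as the only ready step → 4.
Now 2 and 3 have their prerequisites met. 2 has the earlier label, so 2 next.
3 needed 4, now all done → 3.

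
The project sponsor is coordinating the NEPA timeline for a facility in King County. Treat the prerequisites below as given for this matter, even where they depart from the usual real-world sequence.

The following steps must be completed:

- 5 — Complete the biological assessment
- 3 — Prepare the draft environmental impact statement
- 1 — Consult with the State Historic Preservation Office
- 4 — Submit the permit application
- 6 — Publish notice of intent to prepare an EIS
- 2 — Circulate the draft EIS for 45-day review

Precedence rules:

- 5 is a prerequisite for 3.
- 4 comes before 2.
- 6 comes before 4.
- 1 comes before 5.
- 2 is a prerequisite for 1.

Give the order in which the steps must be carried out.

6 4 2 1 5 3

6 has no prerequisites → 6 first.
That leaves 4 as the only ready step → 4.
2 needed 4, now all done → 2.
1 needed 2, now all done → 1.
5 needed 1, now all done → 5.
3 needed 5, now all done → 3.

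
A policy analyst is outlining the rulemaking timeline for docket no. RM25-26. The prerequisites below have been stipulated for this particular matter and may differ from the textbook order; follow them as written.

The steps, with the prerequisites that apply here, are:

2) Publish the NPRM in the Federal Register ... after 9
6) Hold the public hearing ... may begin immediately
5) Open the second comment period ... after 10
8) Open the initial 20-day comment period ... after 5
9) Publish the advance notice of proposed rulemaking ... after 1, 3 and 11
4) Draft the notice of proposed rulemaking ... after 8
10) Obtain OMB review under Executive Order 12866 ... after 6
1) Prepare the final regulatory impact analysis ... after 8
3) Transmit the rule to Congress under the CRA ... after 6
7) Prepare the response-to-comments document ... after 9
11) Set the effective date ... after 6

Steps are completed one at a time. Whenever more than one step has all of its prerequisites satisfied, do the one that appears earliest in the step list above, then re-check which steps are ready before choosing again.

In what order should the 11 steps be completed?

6, 10, 5, 8, 4, 1, 3, 11, 9, 2, 7

6 has no prerequisites → 6 first.
10, 3 and 11 are all available; 10 is listed earlier → 10.
Now 5, 3 and 11 have their prerequisites met. 5 is listed earlier, so 5 next.
Ready: 8, 3 and 11. 8 is listed earlier → 8.
4 and 1 now also ready, so the ready set is {4, 1, 3, 11}; 4 is listed earlier → 4.
Now 1, 3 and 11 have their prerequisites met. 1 is listed earlier, so 1 next.
Now 3 and 11 have their prerequisites met. 3 is listed earlier, so 3 next.
That leaves 11 as the only ready step → 11.
9 needed 1, 3 and 11, now all done → 9.
Ready: 2 and 7. 2 is listed earlier → 2.
7 is the only step now ready → 7.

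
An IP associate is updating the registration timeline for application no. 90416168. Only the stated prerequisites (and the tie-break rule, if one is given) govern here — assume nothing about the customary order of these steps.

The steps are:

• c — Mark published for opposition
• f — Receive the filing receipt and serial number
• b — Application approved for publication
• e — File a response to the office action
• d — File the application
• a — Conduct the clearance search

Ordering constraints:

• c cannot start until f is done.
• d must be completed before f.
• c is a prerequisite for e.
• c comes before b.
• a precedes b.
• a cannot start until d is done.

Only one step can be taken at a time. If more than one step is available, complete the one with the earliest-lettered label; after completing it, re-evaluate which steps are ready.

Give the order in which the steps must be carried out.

Only d has no prerequisites, so it is first.
a and f are both available; a has the earlier label → a.
That leaves f as the only ready step → f.
c needed f, now all done → c.
b and e are both available; b has the earlier label → b.
Next only e has its prerequisites met → e.

d a f c b e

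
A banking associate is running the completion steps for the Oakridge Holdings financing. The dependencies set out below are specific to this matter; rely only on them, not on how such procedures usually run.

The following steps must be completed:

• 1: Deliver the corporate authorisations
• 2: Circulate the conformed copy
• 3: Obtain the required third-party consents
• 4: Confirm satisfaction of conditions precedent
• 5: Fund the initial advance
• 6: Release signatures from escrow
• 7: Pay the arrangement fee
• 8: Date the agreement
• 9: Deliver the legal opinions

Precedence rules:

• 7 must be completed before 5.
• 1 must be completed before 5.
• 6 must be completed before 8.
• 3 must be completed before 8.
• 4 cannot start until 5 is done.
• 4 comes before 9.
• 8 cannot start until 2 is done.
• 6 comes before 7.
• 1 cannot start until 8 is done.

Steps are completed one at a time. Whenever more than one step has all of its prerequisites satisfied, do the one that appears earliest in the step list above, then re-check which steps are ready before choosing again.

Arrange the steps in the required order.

2 3 6 7 8 1 5 4 9

Nothing is required for 2, 3 and 6. 2 is listed earlier → 2 first.
3 and 6 are both available; 3 is listed earlier → 3.
Next only 6 has its prerequisites met → 6.
Now 7 and 8 have their prerequisites met. 7 is listed earlier, so 7 next.
8 needed 2, 3 and 6, now all done → 8.
1 needed 8, now all done → 1.
That leaves 5 as the only ready step → 5.
That leaves 4 as the only ready step → 4.
Next only 9 has its prerequisites met → 9.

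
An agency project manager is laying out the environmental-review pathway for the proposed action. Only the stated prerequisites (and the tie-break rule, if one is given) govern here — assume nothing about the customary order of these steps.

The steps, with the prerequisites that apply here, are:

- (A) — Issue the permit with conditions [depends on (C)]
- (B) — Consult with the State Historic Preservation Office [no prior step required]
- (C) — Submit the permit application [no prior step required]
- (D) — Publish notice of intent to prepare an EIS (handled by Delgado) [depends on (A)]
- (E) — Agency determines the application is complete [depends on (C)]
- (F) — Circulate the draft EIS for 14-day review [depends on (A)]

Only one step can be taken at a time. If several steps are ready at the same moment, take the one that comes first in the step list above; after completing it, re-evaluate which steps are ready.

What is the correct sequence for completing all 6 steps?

Nothing is required for (B) and (C). (B) is listed earlier → (B) first.
That leaves (C) as the only ready step → (C).
(A) and (E) are both available; (A) is listed earlier → (A).
(D) and (F) now also ready, so the ready set is {(D), (E), (F)}; (D) is listed earlier → (D).
(E) and (F) are both available; (E) is listed earlier → (E).
(F) is the only step now ready → (F).

(B) → (C) → (A) → (D) → (E) → (F)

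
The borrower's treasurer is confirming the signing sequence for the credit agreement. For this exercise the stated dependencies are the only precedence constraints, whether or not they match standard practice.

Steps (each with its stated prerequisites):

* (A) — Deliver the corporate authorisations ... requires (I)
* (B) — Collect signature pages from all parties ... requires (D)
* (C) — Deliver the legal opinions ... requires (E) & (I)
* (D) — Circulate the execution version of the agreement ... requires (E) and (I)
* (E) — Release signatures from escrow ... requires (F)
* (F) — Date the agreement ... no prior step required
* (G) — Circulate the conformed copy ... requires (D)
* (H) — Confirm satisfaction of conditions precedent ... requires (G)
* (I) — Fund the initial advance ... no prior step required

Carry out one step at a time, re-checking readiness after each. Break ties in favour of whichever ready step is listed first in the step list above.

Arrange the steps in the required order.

(F), (E), (I), (A), (C), (D), (B), (G), (H)

(F) and (I) have no prerequisites; (F) is listed earlier, so (F) is first.
Ready: (E) and (I). (E) is listed earlier → (E).
Next only (I) has its prerequisites met → (I).
(A), (C) and (D) are all available; (A) is listed earlier → (A).
Ready: (C) and (D). (C) is listed earlier → (C).
That leaves (D) as the only ready step → (D).
(B) and (G) are both available; (B) is listed earlier → (B).
(G) is the only step now ready → (G).
(H) is the only step now ready → (H).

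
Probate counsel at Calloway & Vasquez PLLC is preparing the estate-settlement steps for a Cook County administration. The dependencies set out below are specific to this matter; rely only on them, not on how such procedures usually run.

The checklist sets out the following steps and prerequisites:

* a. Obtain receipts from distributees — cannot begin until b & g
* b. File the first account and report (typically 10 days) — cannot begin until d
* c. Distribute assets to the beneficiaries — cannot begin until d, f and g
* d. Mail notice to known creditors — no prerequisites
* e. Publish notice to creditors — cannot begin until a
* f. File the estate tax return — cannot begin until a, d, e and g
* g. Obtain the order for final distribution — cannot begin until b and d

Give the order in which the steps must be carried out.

d, b, g, a, e, f, c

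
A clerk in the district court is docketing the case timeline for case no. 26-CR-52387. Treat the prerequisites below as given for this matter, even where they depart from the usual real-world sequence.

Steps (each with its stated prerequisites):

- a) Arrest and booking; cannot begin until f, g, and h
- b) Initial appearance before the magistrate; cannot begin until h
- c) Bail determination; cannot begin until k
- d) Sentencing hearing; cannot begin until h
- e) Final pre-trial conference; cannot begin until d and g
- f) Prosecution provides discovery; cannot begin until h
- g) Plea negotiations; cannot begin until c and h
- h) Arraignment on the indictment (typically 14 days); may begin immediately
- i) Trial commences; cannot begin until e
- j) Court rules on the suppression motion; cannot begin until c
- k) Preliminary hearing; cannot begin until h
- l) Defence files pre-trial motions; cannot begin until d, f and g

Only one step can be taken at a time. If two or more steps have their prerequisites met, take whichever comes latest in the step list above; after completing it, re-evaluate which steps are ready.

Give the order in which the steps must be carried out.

h, k, f, d, c, j, g, l, e, i, b, a

h has no prerequisites → h first.
k, f, d and b are all available; k is listed later → k.
Ready: f, d, c and b. f is listed later → f.
d, c and b are all available; d is listed later → d.
c and b are both available; c is listed later → c.
Now j, g and b have their prerequisites met. j is listed later, so j next.
g and b are both available; g is listed later → g.
Now l, e, b and a have their prerequisites met. l is listed later, so l next.
Ready: e, b and a. e is listed later → e.
Ready: i, b and a. i is listed later → i.
Ready: b and a. b is listed later → b.
a needed h, g and f, now all done → a.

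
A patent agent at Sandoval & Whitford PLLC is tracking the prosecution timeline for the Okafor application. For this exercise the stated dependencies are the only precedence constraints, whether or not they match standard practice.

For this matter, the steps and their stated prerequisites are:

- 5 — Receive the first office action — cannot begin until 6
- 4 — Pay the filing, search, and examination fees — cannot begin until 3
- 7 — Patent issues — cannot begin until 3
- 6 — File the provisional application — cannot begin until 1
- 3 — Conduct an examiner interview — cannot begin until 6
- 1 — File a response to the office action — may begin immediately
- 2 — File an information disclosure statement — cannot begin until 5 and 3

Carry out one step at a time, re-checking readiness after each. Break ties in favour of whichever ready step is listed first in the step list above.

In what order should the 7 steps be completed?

1 is the only step with nothing outstanding, so it goes first.
6 needed 1, now all done → 6.
Now 5 and 3 have their prerequisites met. 5 is listed earlier, so 5 next.
That leaves 3 as the only ready step → 3.
4, 7 and 2 are all available; 4 is listed earlier → 4.
7 and 2 are both available; 7 is listed earlier → 7.
2 needed 5 and 3, now all done → 2.

1 → 6 → 5 → 3 → 4 → 7 → 2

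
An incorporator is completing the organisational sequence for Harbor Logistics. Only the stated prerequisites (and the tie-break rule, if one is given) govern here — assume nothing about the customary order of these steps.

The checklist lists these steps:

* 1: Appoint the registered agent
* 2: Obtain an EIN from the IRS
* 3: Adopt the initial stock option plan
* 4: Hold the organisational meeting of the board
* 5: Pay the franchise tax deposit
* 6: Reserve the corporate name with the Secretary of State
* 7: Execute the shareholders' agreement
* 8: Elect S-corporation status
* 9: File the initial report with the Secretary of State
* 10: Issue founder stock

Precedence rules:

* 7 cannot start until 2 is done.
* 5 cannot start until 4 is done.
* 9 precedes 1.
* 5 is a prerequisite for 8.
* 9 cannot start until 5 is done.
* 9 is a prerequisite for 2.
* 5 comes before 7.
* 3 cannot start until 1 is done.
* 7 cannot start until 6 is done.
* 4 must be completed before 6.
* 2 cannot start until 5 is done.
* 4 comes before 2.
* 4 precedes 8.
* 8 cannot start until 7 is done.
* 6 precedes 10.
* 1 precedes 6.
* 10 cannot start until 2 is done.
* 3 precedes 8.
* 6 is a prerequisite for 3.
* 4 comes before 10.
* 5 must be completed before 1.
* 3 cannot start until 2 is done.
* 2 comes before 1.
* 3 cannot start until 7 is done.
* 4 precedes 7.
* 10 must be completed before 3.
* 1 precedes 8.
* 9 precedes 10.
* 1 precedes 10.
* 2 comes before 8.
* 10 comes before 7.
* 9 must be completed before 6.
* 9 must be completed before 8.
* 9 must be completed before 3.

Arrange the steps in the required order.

Only 4 has no prerequisites, so it is first.
Next only 5 has its prerequisites met → 5.
9 needed 5, now all done → 9.
2 needed 4, 5 and 9, now all done → 2.
That leaves 1 as the only ready step → 1.
6 needed 1, 4 and 9, now all done → 6.
10 needed 1, 2, 4, 6 and 9, now all done → 10.
Next only 7 has its prerequisites met → 7.
3 needed 1, 2, 6, 7, 9 and 10, now all done → 3.
8 needed 1, 2, 3, 4, 5, 7 and 9, now all done → 8.

4, 5, 9, 2, 1, 6, 10, 7, 3, 8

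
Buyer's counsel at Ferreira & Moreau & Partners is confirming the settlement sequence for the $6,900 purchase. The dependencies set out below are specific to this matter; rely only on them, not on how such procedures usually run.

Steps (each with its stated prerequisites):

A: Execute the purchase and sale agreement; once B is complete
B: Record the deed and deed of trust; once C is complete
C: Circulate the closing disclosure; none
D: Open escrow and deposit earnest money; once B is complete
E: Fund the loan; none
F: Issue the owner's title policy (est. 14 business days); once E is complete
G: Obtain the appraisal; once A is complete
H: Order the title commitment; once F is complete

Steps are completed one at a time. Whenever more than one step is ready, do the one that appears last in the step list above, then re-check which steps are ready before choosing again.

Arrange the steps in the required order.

E, F, H, C, B, D, A, G

E and C have no prerequisites; E is listed later, so E is first.
F and C are both available; F is listed later → F.
H now also ready, so the ready set is {H, C}; H is listed later → H.
C is the only step now ready → C.
B needed C, now all done → B.
D and A are both available; D is listed later → D.
Next only A has its prerequisites met → A.
G is the only step now ready → G.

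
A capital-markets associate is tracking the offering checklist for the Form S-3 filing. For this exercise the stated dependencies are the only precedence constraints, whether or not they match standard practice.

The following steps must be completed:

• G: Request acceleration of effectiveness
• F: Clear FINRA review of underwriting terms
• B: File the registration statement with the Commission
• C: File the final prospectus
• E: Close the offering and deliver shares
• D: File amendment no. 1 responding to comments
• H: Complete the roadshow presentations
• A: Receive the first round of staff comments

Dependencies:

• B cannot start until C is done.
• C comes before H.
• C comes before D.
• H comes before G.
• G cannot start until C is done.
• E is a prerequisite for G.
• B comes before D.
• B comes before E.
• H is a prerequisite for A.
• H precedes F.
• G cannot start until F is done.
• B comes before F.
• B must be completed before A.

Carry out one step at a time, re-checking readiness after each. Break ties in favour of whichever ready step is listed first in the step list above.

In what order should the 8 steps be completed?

C, B, E, D, H, F, G, A

C has no prerequisites → C first.
Ready: B and H. B is listed earlier → B.
E and D now also ready, so the ready set is {E, D, H}; E is listed earlier → E.
D and H are both available; D is listed earlier → D.
H is the only step now ready → H.
F and A are both available; F is listed earlier → F.
G now also ready, so the ready set is {G, A}; G is listed earlier → G.
That leaves A as the only ready step → A.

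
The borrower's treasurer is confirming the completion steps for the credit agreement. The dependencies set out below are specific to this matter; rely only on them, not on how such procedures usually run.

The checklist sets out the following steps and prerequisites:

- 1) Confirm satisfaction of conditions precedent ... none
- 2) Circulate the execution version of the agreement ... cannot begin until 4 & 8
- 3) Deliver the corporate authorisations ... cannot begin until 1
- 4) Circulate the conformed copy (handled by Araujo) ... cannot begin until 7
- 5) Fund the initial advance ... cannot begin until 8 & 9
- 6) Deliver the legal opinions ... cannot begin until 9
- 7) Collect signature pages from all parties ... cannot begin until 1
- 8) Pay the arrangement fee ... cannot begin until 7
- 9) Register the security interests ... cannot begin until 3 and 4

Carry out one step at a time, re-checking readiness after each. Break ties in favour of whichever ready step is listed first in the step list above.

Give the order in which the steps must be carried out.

1 → 3 → 7 → 4 → 8 → 2 → 9 → 5 → 6

1 has no prerequisites → 1 first.
Now 3 and 7 have their prerequisites met. 3 is listed earlier, so 3 next.
7 is the only step now ready → 7.
4 and 8 are both available; 4 is listed earlier → 4.
9 now also ready, so the ready set is {8, 9}; 8 is listed earlier → 8.
Ready: 2 and 9. 2 is listed earlier → 2.
9 needed 3 and 4, now all done → 9.
Ready: 5 and 6. 5 is listed earlier → 5.
6 needed 9, now all done → 6.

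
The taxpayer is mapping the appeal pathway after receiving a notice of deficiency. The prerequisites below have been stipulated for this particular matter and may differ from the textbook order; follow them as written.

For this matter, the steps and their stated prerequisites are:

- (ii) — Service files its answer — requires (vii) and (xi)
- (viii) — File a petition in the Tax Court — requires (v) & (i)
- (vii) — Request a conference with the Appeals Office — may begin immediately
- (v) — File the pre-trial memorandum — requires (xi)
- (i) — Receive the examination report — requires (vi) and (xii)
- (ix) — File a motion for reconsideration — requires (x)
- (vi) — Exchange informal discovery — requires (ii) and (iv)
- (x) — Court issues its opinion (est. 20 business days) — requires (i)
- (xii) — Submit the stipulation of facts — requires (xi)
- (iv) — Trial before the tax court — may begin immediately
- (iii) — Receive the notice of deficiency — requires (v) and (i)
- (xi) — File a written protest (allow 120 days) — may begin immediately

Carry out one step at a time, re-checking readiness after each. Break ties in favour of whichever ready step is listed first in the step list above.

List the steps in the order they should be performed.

Nothing is required for (vii), (iv) and (xi). (vii) is listed earlier → (vii) first.
Ready: (iv) and (xi). (iv) is listed earlier → (iv).
Next only (xi) has its prerequisites met → (xi).
(ii), (v) and (xii) are all available; (ii) is listed earlier → (ii).
(vi) now also ready, so the ready set is {(v), (vi), (xii)}; (v) is listed earlier → (v).
Ready: (vi) and (xii). (vi) is listed earlier → (vi).
(xii) needed (xi), now all done → (xii).
(i) needed (vi) and (xii), now all done → (i).
Now (viii), (x) and (iii) have their prerequisites met. (viii) is listed earlier, so (viii) next.
Now (x) and (iii) have their prerequisites met. (x) is listed earlier, so (x) next.
(ix) now also ready, so the ready set is {(ix), (iii)}; (ix) is listed earlier → (ix).
Next only (iii) has its prerequisites met → (iii).

(vii), (iv), (xi), (ii), (v), (vi), (xii), (i), (viii), (x), (ix), (iii)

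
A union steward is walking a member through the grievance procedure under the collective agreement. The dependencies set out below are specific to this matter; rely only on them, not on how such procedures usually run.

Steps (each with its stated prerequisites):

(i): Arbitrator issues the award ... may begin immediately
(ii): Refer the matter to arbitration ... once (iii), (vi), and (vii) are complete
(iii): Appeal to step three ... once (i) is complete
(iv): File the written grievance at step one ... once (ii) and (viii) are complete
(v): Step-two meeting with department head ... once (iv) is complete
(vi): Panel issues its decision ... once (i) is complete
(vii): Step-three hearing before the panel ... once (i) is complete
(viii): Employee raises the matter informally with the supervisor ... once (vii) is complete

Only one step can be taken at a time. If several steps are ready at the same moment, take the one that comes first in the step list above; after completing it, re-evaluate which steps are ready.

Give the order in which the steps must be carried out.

Only (i) has no prerequisites, so it is first.
Now (iii), (vi) and (vii) have their prerequisites met. (iii) is listed earlier, so (iii) next.
Now (vi) and (vii) have their prerequisites met. (vi) is listed earlier, so (vi) next.
(vii) needed (i), now all done → (vii).
(ii) and (viii) are both available; (ii) is listed earlier → (ii).
(viii) needed (vii), now all done → (viii).
(iv) needed (ii) and (viii), now all done → (iv).
That leaves (v) as the only ready step → (v).

(i) → (iii) → (vi) → (vii) → (ii) → (viii) → (iv) → (v)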